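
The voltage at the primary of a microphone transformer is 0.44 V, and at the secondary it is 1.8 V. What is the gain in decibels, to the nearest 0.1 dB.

Voltage ratio → dB uses the 20·log₁₀ form:
20·log₁₀(1.8/0.44) = 20·log₁₀(4.091) = 12.2 dB.

12.2 dB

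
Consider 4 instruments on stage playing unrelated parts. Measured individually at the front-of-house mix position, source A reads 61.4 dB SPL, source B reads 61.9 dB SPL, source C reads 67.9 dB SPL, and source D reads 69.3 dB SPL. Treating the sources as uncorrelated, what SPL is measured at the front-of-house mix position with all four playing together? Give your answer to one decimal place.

Add the sources as powers (linear), then convert back to dB:
L_total = 10·log₁₀(10^(61.4/10) + 10^(61.9/10) + 10^(67.9/10) + 10^(69.3/10)) = 10·log₁₀(17610000) = 72.5 dB SPL.

72.5 dB SPL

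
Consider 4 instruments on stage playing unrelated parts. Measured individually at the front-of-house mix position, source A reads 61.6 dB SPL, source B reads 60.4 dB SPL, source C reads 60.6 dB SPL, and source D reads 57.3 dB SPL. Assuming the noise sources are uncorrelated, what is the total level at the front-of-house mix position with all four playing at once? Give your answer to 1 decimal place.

66.3 dB SPL

Incoherent sources sum as intensities:
L_total = 10·log₁₀(10^(61.6/10) + 10^(60.4/10) + 10^(60.6/10) + 10^(57.3/10)) = 10·log₁₀(4227000) = 66.3 dB SPL.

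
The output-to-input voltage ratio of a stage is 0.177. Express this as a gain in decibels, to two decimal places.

-15.04 dB

Voltage ratio → dB uses the 20·log₁₀ form:
20·log₁₀(0.177) = -15.04 dB.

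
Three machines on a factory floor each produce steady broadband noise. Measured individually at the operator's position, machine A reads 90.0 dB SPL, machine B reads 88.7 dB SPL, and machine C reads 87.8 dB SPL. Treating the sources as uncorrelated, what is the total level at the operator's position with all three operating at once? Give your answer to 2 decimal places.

Add the sources as powers (linear), then convert back to dB:
L_total = 10·log₁₀(10^(90.0/10) + 10^(88.7/10) + 10^(87.8/10)) = 10·log₁₀(2344000000) = 93.70 dB SPL.

93.70 dB SPL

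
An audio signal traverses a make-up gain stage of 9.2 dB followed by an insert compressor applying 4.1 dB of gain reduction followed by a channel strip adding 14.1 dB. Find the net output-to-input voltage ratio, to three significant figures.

Net gain = 9.2 + (−4.1) + 14.1 = 19.2 dB.
Voltage ratio = 10^(19.2/20) = 9.12.

9.12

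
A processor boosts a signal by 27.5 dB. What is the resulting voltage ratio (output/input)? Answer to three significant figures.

23.7

Voltage ratio = 10^(dB/20).
10^(27.5/20) = 10^(1.375) = 23.7.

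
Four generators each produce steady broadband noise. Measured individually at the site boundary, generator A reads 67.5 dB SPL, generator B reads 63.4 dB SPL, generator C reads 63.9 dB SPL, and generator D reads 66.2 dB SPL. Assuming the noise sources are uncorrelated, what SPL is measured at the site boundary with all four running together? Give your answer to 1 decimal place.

71.6 dB SPL

Incoherent sources sum as intensities:
L_total = 10·log₁₀(10^(67.5/10) + 10^(63.4/10) + 10^(63.9/10) + 10^(66.2/10)) = 10·log₁₀(14430000) = 71.6 dB SPL.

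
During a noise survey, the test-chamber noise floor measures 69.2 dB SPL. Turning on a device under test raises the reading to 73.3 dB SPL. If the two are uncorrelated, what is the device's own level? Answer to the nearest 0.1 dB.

Subtract intensities: L_src = 10·log₁₀(10^(L_total/10) − 10^(L_bg/10)).
L_src = 10·log₁₀(10^(73.3/10) − 10^(69.2/10)) = 10·log₁₀(13060000) = 71.2 dB SPL.

71.2 dB SPL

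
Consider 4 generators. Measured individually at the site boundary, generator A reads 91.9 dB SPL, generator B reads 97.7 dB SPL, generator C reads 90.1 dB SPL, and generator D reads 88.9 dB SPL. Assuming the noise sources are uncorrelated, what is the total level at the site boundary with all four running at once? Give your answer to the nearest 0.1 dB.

Incoherent sources sum as intensities:
L_total = 10·log₁₀(10^(91.9/10) + 10^(97.7/10) + 10^(90.1/10) + 10^(88.9/10)) = 10·log₁₀(9237000000) = 99.7 dB SPL.

99.7 dB SPL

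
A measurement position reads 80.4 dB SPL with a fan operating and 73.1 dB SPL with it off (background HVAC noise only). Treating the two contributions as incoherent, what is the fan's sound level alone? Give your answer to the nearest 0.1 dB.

Background correction is a power subtraction:
L_src = 10·log₁₀(10^(80.4/10) − 10^(73.1/10)) = 10·log₁₀(89230000) = 79.5 dB SPL.

79.5 dB SPL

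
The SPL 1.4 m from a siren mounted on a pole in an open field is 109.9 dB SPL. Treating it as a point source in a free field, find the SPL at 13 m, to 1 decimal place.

90.5 dB SPL

Inverse-square spreading gives ΔL = −20·log₁₀(d₂/d₁).
ΔL = −20·log₁₀(13/1.4) = -19.36 dB, so L₂ = 109.9 + (-19.36) = 90.5 dB SPL.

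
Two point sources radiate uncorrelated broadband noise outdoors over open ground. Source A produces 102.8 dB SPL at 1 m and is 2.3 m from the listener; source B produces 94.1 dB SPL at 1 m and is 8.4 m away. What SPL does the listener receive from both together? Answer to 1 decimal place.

95.6 dB SPL

At the listener: L_A = 102.8 − 20·log₁₀(2.3) = 95.57 dB; L_B = 94.1 − 20·log₁₀(8.4) = 75.61 dB.
Combined: 10·log₁₀(10^(95.57/10)+10^(75.61/10)) = 95.6 dB SPL.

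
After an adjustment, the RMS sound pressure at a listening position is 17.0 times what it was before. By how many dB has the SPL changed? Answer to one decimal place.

24.6 dB

Sound pressure is an amplitude quantity: ΔL = 20·log₁₀(p₂/p₁).
20·log₁₀(17.0) = 24.6 dB.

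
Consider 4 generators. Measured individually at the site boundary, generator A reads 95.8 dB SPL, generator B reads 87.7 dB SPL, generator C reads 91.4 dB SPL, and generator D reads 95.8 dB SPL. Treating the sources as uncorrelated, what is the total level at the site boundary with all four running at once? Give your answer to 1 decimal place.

99.8 dB SPL

Incoherent sources sum as intensities:
L_total = 10·log₁₀(10^(95.8/10) + 10^(87.7/10) + 10^(91.4/10) + 10^(95.8/10)) = 10·log₁₀(9573000000) = 99.8 dB SPL.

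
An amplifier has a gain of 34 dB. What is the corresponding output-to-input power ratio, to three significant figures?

2510

Power ratio = 10^(dB/10).
10^(34/10) = 10^(3.400) = 2510.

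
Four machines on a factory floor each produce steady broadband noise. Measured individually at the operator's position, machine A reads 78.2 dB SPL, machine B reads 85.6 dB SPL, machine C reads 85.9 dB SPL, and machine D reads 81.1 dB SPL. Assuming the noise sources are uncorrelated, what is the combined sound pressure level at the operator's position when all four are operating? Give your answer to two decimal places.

89.76 dB SPL

Incoherent sources sum as intensities:
L_total = 10·log₁₀(10^(78.2/10) + 10^(85.6/10) + 10^(85.9/10) + 10^(81.1/10)) = 10·log₁₀(947000000) = 89.76 dB SPL.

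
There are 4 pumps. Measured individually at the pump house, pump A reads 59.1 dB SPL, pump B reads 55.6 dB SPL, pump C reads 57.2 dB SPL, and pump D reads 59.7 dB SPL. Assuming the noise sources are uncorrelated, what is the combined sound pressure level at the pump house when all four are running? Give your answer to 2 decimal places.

64.21 dB SPL

Incoherent sources sum as intensities:
L_total = 10·log₁₀(10^(59.1/10) + 10^(55.6/10) + 10^(57.2/10) + 10^(59.7/10)) = 10·log₁₀(2634000) = 64.21 dB SPL.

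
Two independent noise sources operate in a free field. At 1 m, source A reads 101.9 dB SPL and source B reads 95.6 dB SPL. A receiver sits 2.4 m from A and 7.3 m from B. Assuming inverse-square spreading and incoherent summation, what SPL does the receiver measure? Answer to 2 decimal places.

94.40 dB SPL

At the listener: L_A = 101.9 − 20·log₁₀(2.4) = 94.296 dB; L_B = 95.6 − 20·log₁₀(7.3) = 78.334 dB.
Combined: 10·log₁₀(10^(94.296/10)+10^(78.334/10)) = 94.40 dB SPL.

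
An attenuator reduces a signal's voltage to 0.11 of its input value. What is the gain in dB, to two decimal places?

Voltage is an amplitude quantity, so gain = 20·log₁₀(V_out/V_in).
20·log₁₀(0.11) = -19.17 dB.

-19.17 dB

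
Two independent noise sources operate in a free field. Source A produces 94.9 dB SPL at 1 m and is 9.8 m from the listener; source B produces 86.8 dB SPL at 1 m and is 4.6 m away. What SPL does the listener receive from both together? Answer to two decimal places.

At the listener: L_A = 94.9 − 20·log₁₀(9.8) = 75.075 dB; L_B = 86.8 − 20·log₁₀(4.6) = 73.545 dB.
Combined: 10·log₁₀(10^(75.075/10)+10^(73.545/10)) = 77.39 dB SPL.

77.39 dB SPL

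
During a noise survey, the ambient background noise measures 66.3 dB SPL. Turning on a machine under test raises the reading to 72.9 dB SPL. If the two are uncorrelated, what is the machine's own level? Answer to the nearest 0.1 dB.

Background correction is a power subtraction:
L_src = 10·log₁₀(10^(72.9/10) − 10^(66.3/10)) = 10·log₁₀(15230000) = 71.8 dB SPL.

71.8 dB SPL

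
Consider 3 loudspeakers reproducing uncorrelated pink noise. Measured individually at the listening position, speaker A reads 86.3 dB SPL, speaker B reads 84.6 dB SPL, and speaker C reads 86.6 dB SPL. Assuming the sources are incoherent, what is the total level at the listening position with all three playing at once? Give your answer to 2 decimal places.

90.69 dB SPL

Incoherent sources sum as intensities:
L_total = 10·log₁₀(10^(86.3/10) + 10^(84.6/10) + 10^(86.6/10)) = 10·log₁₀(1172000000) = 90.69 dB SPL.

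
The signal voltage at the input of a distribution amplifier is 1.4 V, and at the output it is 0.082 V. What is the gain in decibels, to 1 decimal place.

-24.6 dB

For a voltage ratio, dB = 20·log₁₀(V₂/V₁).
20·log₁₀(0.082/1.4) = 20·log₁₀(0.05857) = -24.6 dB.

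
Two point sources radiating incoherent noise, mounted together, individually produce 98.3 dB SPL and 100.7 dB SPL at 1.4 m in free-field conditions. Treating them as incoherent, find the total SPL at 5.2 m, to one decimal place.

91.3 dB SPL

Combined at 1.4 m: 10·log₁₀(10^(98.3/10)+10^(100.7/10)) = 102.67 dB SPL.
Then apply −20·log₁₀(5.2/1.4) = -11.40 dB → 91.3 dB SPL.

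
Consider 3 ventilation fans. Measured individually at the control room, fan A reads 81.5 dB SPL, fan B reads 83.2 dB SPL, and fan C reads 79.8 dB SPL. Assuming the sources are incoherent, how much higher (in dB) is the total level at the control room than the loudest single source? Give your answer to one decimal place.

3.3 dB

Uncorrelated sources add in intensity (power), not in dB.
L_total = 10·log₁₀(10^(81.5/10) + 10^(83.2/10) + 10^(79.8/10)) = 86.49 dB SPL.
Excess over the loudest (83.2 dB): 86.49 − 83.2 = 3.3 dB.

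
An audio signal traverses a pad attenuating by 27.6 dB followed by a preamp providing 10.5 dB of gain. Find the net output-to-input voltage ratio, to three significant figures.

Net gain = (−27.6) + 10.5 = -17.1 dB.
Voltage ratio = 10^(-17.1/20) = 0.140.

0.140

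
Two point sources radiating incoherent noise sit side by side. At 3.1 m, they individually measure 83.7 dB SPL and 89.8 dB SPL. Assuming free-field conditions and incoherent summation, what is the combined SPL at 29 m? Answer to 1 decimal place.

Combined at 3.1 m: 10·log₁₀(10^(83.7/10)+10^(89.8/10)) = 90.75 dB SPL.
Then apply −20·log₁₀(29/3.1) = -19.42 dB → 71.3 dB SPL.

71.3 dB SPL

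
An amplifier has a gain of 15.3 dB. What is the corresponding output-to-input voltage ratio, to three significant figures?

Voltage ratio = 10^(dB/20).
10^(15.3/20) = 10^(0.7650) = 5.82.

5.82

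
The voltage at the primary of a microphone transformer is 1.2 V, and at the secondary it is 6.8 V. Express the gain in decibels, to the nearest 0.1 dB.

Voltage ratio → dB uses the 20·log₁₀ form:
20·log₁₀(6.8/1.2) = 20·log₁₀(5.667) = 15.1 dB.

15.1 dB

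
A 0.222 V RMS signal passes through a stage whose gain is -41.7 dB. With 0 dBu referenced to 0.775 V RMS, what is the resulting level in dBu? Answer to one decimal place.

Input level: 20·log₁₀(0.222/0.775) = -10.86 dBu.
Output: -10.86 − 41.7 = -52.6 dBu.

-52.6 dBu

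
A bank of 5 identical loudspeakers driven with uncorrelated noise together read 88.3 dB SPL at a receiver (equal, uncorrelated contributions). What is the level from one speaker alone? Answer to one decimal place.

81.3 dB SPL

5 equal incoherent sources add 10·log₁₀(5) = 6.99 dB over one source.
L_one = 88.3 − 6.99 = 81.3 dB SPL.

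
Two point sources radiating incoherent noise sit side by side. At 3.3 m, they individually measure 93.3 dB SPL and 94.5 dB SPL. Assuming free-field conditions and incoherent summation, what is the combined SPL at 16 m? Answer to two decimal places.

Combined at 3.3 m: 10·log₁₀(10^(93.3/10)+10^(94.5/10)) = 96.952 dB SPL.
Then apply −20·log₁₀(16/3.3) = -13.712 dB → 83.24 dB SPL.

83.24 dB SPL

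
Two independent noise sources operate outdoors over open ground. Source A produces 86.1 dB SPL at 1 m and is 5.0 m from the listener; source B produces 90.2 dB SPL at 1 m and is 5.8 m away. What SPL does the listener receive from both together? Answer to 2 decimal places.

76.76 dB SPL

At the listener: L_A = 86.1 − 20·log₁₀(5.0) = 72.121 dB; L_B = 90.2 − 20·log₁₀(5.8) = 74.931 dB.
Combined: 10·log₁₀(10^(72.121/10)+10^(74.931/10)) = 76.76 dB SPL.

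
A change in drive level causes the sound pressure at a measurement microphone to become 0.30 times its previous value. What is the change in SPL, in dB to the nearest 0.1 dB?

SPL change from a pressure ratio uses the 20·log₁₀ form:
20·log₁₀(0.30) = -10.5 dB.

-10.5 dB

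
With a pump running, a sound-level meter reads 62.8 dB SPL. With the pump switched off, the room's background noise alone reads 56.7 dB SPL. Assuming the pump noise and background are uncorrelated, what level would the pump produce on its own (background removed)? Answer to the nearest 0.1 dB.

61.6 dB SPL

Subtract intensities: L_src = 10·log₁₀(10^(L_total/10) − 10^(L_bg/10)).
L_src = 10·log₁₀(10^(62.8/10) − 10^(56.7/10)) = 10·log₁₀(1438000) = 61.6 dB SPL.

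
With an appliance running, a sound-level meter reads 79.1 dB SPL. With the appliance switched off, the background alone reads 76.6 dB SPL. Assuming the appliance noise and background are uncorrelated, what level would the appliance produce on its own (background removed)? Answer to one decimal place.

75.5 dB SPL

Remove the background by subtracting linear intensities:
L_src = 10·log₁₀(10^(79.1/10) − 10^(76.6/10)) = 10·log₁₀(35570000) = 75.5 dB SPL.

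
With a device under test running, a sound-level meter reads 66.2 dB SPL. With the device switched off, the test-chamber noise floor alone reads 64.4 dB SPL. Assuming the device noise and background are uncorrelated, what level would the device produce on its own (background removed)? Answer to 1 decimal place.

61.5 dB SPL

Remove the background by subtracting linear intensities:
L_src = 10·log₁₀(10^(66.2/10) − 10^(64.4/10)) = 10·log₁₀(1414000) = 61.5 dB SPL.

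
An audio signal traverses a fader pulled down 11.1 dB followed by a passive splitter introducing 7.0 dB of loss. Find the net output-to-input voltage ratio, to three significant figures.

Net gain = (−11.1) + (−7.0) = -18.1 dB.
Voltage ratio = 10^(-18.1/20) = 0.124.

0.124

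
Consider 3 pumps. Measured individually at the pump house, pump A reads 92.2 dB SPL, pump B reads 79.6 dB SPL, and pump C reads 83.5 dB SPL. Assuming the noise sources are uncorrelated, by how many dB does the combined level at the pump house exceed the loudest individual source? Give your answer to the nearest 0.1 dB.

0.8 dB

Add the sources as powers (linear), then convert back to dB:
L_total = 10·log₁₀(10^(92.2/10) + 10^(79.6/10) + 10^(83.5/10)) = 92.95 dB SPL.
Excess over the loudest (92.2 dB): 92.95 − 92.2 = 0.8 dB.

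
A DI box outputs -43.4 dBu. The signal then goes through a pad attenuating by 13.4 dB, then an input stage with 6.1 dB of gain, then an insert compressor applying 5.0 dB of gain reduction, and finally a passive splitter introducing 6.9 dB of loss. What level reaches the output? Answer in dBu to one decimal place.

-62.6 dBu

Gain stages sum in dB:
-43.4 − 13.4 + 6.1 − 5.0 − 6.9 = -62.6 dBu.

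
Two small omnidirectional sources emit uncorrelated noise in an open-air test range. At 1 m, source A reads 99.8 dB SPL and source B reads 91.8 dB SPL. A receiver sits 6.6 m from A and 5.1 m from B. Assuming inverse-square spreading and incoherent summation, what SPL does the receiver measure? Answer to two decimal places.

At the listener: L_A = 99.8 − 20·log₁₀(6.6) = 83.409 dB; L_B = 91.8 − 20·log₁₀(5.1) = 77.649 dB.
Combined: 10·log₁₀(10^(83.409/10)+10^(77.649/10)) = 84.43 dB SPL.

84.43 dB SPL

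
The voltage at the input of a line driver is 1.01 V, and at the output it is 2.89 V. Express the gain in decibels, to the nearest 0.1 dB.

For a voltage ratio, dB = 20·log₁₀(V₂/V₁).
20·log₁₀(2.89/1.01) = 20·log₁₀(2.861) = 9.1 dB.

9.1 dB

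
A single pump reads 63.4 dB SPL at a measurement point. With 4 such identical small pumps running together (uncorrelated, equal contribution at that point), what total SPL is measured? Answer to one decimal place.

4 equal incoherent sources raise the level by 10·log₁₀(4) = 6.02 dB.
L_total = 63.4 + 6.02 = 69.4 dB SPL.

69.4 dB SPL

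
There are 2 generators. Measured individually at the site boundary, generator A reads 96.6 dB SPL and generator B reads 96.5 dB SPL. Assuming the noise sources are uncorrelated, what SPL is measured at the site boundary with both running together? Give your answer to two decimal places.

99.56 dB SPL

Uncorrelated sources add in intensity (power), not in dB.
L_total = 10·log₁₀(10^(96.6/10) + 10^(96.5/10)) = 10·log₁₀(9038000000) = 99.56 dB SPL.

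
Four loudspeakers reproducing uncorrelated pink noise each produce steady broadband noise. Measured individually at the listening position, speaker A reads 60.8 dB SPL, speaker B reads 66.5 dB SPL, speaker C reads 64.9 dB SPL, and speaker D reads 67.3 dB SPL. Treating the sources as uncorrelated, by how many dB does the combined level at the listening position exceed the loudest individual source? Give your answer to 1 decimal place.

Uncorrelated sources add in intensity (power), not in dB.
L_total = 10·log₁₀(10^(60.8/10) + 10^(66.5/10) + 10^(64.9/10) + 10^(67.3/10)) = 71.50 dB SPL.
Excess over the loudest (67.3 dB): 71.50 − 67.3 = 4.2 dB.

4.2 dB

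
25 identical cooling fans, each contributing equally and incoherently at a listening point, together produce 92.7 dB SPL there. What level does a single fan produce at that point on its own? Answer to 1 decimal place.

78.7 dB SPL

25 equal incoherent sources add 10·log₁₀(25) = 13.98 dB over one source.
L_one = 92.7 − 13.98 = 78.7 dB SPL.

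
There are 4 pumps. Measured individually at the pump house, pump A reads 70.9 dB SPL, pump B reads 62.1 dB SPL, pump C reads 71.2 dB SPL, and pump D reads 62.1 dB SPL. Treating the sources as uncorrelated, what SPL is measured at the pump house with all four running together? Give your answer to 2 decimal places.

74.58 dB SPL

Uncorrelated sources add in intensity (power), not in dB.
L_total = 10·log₁₀(10^(70.9/10) + 10^(62.1/10) + 10^(71.2/10) + 10^(62.1/10)) = 10·log₁₀(28730000) = 74.58 dB SPL.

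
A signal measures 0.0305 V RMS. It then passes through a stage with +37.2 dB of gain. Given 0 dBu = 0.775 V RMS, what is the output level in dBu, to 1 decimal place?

Input level: 20·log₁₀(0.0305/0.775) = -28.10 dBu.
Output: -28.10 + 37.2 = +9.1 dBu.

+9.1 dBu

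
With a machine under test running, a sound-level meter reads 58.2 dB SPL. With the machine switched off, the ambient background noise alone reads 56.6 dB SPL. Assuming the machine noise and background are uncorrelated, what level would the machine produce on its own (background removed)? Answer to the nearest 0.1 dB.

Background correction is a power subtraction:
L_src = 10·log₁₀(10^(58.2/10) − 10^(56.6/10)) = 10·log₁₀(203600) = 53.1 dB SPL.

53.1 dB SPL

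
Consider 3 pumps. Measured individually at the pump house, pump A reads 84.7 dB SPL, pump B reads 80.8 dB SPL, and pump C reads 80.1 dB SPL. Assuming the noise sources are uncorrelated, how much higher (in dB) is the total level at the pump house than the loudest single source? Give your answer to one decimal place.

Incoherent sources sum as intensities:
L_total = 10·log₁₀(10^(84.7/10) + 10^(80.8/10) + 10^(80.1/10)) = 87.14 dB SPL.
Excess over the loudest (84.7 dB): 87.14 − 84.7 = 2.4 dB.

2.4 dB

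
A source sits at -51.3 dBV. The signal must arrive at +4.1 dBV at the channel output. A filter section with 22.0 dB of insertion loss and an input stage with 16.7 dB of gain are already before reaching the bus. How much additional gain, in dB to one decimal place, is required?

The required make-up gain is the shortfall in the dB sum.
G = +4.1 − (-51.3) + 22.0 − 16.7 = 60.7 dB.

60.7 dB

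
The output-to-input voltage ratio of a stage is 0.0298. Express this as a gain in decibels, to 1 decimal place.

For a voltage ratio, dB = 20·log₁₀(V₂/V₁).
20·log₁₀(0.0298) = -30.5 dB.

-30.5 dB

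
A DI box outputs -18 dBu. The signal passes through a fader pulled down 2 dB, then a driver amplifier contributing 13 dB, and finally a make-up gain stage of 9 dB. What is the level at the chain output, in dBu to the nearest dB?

+2 dBu

In dB, series stages simply add:
-18 − 2 + 13 + 9 = +2 dBu.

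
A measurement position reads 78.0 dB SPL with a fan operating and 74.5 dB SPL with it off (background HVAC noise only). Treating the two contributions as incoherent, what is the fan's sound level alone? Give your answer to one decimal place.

75.4 dB SPL

Remove the background by subtracting linear intensities:
L_src = 10·log₁₀(10^(78.0/10) − 10^(74.5/10)) = 10·log₁₀(34910000) = 75.4 dB SPL.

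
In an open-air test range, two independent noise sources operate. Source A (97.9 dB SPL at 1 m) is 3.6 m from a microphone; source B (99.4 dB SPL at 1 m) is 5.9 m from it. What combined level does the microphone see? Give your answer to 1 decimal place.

88.6 dB SPL

At the listener: L_A = 97.9 − 20·log₁₀(3.6) = 86.77 dB; L_B = 99.4 − 20·log₁₀(5.9) = 83.98 dB.
Combined: 10·log₁₀(10^(86.77/10)+10^(83.98/10)) = 88.6 dB SPL.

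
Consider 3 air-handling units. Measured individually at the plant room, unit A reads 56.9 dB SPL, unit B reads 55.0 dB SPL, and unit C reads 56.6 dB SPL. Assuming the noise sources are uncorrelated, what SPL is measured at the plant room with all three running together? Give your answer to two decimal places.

Incoherent sources sum as intensities:
L_total = 10·log₁₀(10^(56.9/10) + 10^(55.0/10) + 10^(56.6/10)) = 10·log₁₀(1263000) = 61.01 dB SPL.

61.01 dB SPL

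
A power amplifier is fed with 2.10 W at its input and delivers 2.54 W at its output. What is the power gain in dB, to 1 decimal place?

Power is a power quantity, so gain = 10·log₁₀(P_out/P_in).
10·log₁₀(2.54/2.10) = 10·log₁₀(1.210) = 0.8 dB.

0.8 dB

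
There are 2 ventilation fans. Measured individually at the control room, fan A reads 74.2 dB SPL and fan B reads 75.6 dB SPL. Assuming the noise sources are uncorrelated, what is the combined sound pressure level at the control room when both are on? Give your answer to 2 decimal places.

77.97 dB SPL

Add the sources as powers (linear), then convert back to dB:
L_total = 10·log₁₀(10^(74.2/10) + 10^(75.6/10)) = 10·log₁₀(62610000) = 77.97 dB SPL.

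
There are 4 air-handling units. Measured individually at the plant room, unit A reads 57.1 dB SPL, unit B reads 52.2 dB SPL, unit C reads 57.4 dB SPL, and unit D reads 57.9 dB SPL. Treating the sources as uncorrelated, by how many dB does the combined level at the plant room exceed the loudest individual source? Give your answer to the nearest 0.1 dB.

4.8 dB

Incoherent sources sum as intensities:
L_total = 10·log₁₀(10^(57.1/10) + 10^(52.2/10) + 10^(57.4/10) + 10^(57.9/10)) = 62.66 dB SPL.
Excess over the loudest (57.9 dB): 62.66 − 57.9 = 4.8 dB.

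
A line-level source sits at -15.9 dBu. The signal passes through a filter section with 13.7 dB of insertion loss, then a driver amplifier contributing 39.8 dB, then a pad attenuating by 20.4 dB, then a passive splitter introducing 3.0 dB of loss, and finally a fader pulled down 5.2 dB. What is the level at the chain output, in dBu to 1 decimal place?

-18.4 dBu

In dB, series stages simply add:
-15.9 − 13.7 + 39.8 − 20.4 − 3.0 − 5.2 = -18.4 dBu.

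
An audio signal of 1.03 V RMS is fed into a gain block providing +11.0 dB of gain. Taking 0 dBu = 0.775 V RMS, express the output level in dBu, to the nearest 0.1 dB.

Input level: 20·log₁₀(1.03/0.775) = 2.47 dBu.
Output: 2.47 + 11.0 = +13.5 dBu.

+13.5 dBu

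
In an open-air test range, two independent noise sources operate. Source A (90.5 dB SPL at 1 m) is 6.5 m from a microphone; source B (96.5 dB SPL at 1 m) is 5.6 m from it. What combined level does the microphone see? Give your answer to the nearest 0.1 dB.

82.3 dB SPL

At the listener: L_A = 90.5 − 20·log₁₀(6.5) = 74.24 dB; L_B = 96.5 − 20·log₁₀(5.6) = 81.54 dB.
Combined: 10·log₁₀(10^(74.24/10)+10^(81.54/10)) = 82.3 dB SPL.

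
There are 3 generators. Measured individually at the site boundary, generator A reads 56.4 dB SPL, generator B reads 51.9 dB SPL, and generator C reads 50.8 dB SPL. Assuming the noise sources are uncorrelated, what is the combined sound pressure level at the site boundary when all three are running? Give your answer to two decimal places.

Add the sources as powers (linear), then convert back to dB:
L_total = 10·log₁₀(10^(56.4/10) + 10^(51.9/10) + 10^(50.8/10)) = 10·log₁₀(711600) = 58.52 dB SPL.

58.52 dB SPL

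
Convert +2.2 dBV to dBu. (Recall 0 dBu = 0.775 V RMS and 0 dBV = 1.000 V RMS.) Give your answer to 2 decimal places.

+4.41 dBu

The offset between the scales is 20·log₁₀(0.775/1.000) = −2.214 dB.
So dBu = +2.2 + 2.214 = +4.41 dBu.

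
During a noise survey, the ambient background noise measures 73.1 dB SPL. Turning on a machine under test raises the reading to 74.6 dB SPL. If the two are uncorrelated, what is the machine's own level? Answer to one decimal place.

69.3 dB SPL

Background correction is a power subtraction:
L_src = 10·log₁₀(10^(74.6/10) − 10^(73.1/10)) = 10·log₁₀(8423000) = 69.3 dB SPL.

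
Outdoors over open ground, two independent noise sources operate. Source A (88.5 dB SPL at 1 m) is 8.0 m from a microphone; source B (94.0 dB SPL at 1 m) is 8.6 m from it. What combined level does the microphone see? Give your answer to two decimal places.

76.53 dB SPL

At the listener: L_A = 88.5 − 20·log₁₀(8.0) = 70.438 dB; L_B = 94.0 − 20·log₁₀(8.6) = 75.310 dB.
Combined: 10·log₁₀(10^(70.438/10)+10^(75.310/10)) = 76.53 dB SPL.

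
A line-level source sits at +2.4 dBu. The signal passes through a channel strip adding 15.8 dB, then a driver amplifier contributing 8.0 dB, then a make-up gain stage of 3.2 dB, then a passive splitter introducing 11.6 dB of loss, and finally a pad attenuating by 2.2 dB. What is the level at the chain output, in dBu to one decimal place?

Cascaded gains and losses add directly in dB.
+2.4 + 15.8 + 8.0 + 3.2 − 11.6 − 2.2 = +15.6 dBu.

+15.6 dBu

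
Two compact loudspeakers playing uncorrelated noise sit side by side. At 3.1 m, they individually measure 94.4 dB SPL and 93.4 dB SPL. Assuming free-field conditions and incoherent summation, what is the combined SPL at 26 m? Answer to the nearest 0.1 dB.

Combined at 3.1 m: 10·log₁₀(10^(94.4/10)+10^(93.4/10)) = 96.94 dB SPL.
Then apply −20·log₁₀(26/3.1) = -18.47 dB → 78.5 dB SPL.

78.5 dB SPL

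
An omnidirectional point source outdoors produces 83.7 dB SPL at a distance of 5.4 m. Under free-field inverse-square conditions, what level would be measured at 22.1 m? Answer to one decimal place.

71.5 dB SPL

Inverse-square spreading gives ΔL = −20·log₁₀(d₂/d₁).
ΔL = −20·log₁₀(22.1/5.4) = -12.24 dB, so L₂ = 83.7 + (-12.24) = 71.5 dB SPL.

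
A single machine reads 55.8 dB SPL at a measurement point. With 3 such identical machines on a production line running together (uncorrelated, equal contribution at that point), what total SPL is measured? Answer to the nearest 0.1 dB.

60.6 dB SPL

3 equal incoherent sources raise the level by 10·log₁₀(3) = 4.77 dB.
L_total = 55.8 + 4.77 = 60.6 dB SPL.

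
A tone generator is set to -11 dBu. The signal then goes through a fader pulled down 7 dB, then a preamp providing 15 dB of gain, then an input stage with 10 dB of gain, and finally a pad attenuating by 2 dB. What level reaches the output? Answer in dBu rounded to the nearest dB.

Gain stages sum in dB:
-11 − 7 + 15 + 10 − 2 = +5 dBu.

+5 dBu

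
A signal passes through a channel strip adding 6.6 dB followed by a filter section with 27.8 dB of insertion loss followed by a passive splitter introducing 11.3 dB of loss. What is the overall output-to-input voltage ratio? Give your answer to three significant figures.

0.0237

Net gain = 6.6 + (−27.8) + (−11.3) = -32.5 dB.
Voltage ratio = 10^(-32.5/20) = 0.0237.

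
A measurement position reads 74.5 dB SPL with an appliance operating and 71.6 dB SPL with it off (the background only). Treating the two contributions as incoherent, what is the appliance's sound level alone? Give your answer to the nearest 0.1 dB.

Subtract intensities: L_src = 10·log₁₀(10^(L_total/10) − 10^(L_bg/10)).
L_src = 10·log₁₀(10^(74.5/10) − 10^(71.6/10)) = 10·log₁₀(13730000) = 71.4 dB SPL.

71.4 dB SPL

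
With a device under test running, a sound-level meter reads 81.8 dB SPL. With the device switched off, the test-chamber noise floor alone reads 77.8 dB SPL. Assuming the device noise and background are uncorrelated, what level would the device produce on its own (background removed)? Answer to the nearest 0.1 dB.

Background correction is a power subtraction:
L_src = 10·log₁₀(10^(81.8/10) − 10^(77.8/10)) = 10·log₁₀(91100000) = 79.6 dB SPL.

79.6 dB SPL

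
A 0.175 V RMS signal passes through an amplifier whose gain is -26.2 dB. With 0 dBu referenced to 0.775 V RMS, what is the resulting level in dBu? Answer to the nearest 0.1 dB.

Input level: 20·log₁₀(0.175/0.775) = -12.93 dBu.
Output: -12.93 − 26.2 = -39.1 dBu.

-39.1 dBu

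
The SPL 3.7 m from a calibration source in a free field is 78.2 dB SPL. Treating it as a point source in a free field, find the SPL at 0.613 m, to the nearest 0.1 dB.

93.8 dB SPL

Inverse-square spreading gives ΔL = −20·log₁₀(d₂/d₁).
ΔL = −20·log₁₀(0.613/3.7) = 15.61 dB, so L₂ = 78.2 + (15.61) = 93.8 dB SPL.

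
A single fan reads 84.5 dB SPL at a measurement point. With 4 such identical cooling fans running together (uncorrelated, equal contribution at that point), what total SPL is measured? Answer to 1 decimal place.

90.5 dB SPL

4 equal incoherent sources raise the level by 10·log₁₀(4) = 6.02 dB.
L_total = 84.5 + 6.02 = 90.5 dB SPL.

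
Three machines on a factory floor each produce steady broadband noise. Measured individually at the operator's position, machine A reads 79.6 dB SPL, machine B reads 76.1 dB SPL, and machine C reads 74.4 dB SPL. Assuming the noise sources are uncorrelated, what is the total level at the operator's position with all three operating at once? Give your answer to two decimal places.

82.03 dB SPL

Incoherent sources sum as intensities:
L_total = 10·log₁₀(10^(79.6/10) + 10^(76.1/10) + 10^(74.4/10)) = 10·log₁₀(159500000) = 82.03 dB SPL.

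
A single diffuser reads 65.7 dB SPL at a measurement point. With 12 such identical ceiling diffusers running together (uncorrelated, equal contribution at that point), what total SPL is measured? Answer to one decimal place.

76.5 dB SPL

12 equal incoherent sources raise the level by 10·log₁₀(12) = 10.79 dB.
L_total = 65.7 + 10.79 = 76.5 dB SPL.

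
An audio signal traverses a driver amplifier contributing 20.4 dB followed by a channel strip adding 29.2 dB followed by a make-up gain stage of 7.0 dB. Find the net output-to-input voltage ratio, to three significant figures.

Net gain = 20.4 + 29.2 + 7.0 = 56.6 dB.
Voltage ratio = 10^(56.6/20) = 676.

676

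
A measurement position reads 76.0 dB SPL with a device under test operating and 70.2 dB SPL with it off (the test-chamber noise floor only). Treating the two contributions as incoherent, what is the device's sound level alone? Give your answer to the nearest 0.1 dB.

74.7 dB SPL

Remove the background by subtracting linear intensities:
L_src = 10·log₁₀(10^(76.0/10) − 10^(70.2/10)) = 10·log₁₀(29340000) = 74.7 dB SPL.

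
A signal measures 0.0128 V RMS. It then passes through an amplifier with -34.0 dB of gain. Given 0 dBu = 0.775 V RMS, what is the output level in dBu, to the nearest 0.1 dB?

-69.6 dBu

Input level: 20·log₁₀(0.0128/0.775) = -35.64 dBu.
Output: -35.64 − 34.0 = -69.6 dBu.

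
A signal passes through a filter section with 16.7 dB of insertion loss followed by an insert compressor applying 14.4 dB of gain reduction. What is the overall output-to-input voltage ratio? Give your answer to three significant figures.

Net gain = (−16.7) + (−14.4) = -31.1 dB.
Voltage ratio = 10^(-31.1/20) = 0.0279.

0.0279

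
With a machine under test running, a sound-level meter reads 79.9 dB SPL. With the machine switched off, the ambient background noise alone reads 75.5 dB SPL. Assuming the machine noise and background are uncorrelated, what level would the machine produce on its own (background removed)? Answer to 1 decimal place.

77.9 dB SPL

Remove the background by subtracting linear intensities:
L_src = 10·log₁₀(10^(79.9/10) − 10^(75.5/10)) = 10·log₁₀(62240000) = 77.9 dB SPL.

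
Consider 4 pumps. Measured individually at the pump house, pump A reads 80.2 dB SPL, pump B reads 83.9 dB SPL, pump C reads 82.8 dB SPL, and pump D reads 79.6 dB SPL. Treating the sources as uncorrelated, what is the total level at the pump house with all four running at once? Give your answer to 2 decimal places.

88.01 dB SPL

Uncorrelated sources add in intensity (power), not in dB.
L_total = 10·log₁₀(10^(80.2/10) + 10^(83.9/10) + 10^(82.8/10) + 10^(79.6/10)) = 10·log₁₀(631900000) = 88.01 dB SPL.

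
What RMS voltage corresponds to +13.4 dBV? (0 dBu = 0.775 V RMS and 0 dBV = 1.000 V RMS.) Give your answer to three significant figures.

V = 1.000 V × 10^(+13.4/20).
= 1.000 × 4.677 = 4.68 V.

4.68 V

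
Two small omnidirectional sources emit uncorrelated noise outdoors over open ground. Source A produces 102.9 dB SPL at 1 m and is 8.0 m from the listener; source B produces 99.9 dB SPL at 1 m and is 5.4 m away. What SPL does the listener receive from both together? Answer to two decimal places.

At the listener: L_A = 102.9 − 20·log₁₀(8.0) = 84.838 dB; L_B = 99.9 − 20·log₁₀(5.4) = 85.252 dB.
Combined: 10·log₁₀(10^(84.838/10)+10^(85.252/10)) = 88.06 dB SPL.

88.06 dB SPL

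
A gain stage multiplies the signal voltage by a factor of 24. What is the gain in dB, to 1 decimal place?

27.6 dB

Voltage ratio → dB uses the 20·log₁₀ form:
20·log₁₀(24) = 27.6 dB.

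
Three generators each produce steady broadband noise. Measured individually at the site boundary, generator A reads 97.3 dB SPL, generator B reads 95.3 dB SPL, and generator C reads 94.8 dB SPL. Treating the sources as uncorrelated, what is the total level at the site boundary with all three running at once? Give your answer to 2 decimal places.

100.71 dB SPL

Uncorrelated sources add in intensity (power), not in dB.
L_total = 10·log₁₀(10^(97.3/10) + 10^(95.3/10) + 10^(94.8/10)) = 10·log₁₀(11779000000) = 100.71 dB SPL.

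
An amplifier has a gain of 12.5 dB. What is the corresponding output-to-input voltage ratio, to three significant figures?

4.22

Voltage ratio = 10^(dB/20).
10^(12.5/20) = 10^(0.6250) = 4.22.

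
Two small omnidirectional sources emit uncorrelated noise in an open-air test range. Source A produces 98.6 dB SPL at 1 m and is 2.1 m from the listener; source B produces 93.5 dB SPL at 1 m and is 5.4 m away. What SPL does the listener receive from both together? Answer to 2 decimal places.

At the listener: L_A = 98.6 − 20·log₁₀(2.1) = 92.156 dB; L_B = 93.5 − 20·log₁₀(5.4) = 78.852 dB.
Combined: 10·log₁₀(10^(92.156/10)+10^(78.852/10)) = 92.35 dB SPL.

92.35 dB SPL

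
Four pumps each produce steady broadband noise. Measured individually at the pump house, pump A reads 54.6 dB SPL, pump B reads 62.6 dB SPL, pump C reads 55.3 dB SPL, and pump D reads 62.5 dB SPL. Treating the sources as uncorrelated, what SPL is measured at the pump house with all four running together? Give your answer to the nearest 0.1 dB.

Add the sources as powers (linear), then convert back to dB:
L_total = 10·log₁₀(10^(54.6/10) + 10^(62.6/10) + 10^(55.3/10) + 10^(62.5/10)) = 10·log₁₀(4225000) = 66.3 dB SPL.

66.3 dB SPL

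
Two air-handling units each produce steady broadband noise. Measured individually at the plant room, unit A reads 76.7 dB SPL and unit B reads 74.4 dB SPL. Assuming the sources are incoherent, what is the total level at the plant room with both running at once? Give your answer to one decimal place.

78.7 dB SPL

Uncorrelated sources add in intensity (power), not in dB.
L_total = 10·log₁₀(10^(76.7/10) + 10^(74.4/10)) = 10·log₁₀(74320000) = 78.7 dB SPL.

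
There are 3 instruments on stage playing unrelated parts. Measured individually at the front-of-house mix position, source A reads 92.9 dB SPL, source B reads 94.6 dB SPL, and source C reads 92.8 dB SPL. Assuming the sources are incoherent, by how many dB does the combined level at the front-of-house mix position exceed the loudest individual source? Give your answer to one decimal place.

3.7 dB

Add the sources as powers (linear), then convert back to dB:
L_total = 10·log₁₀(10^(92.9/10) + 10^(94.6/10) + 10^(92.8/10)) = 98.29 dB SPL.
Excess over the loudest (94.6 dB): 98.29 − 94.6 = 3.7 dB.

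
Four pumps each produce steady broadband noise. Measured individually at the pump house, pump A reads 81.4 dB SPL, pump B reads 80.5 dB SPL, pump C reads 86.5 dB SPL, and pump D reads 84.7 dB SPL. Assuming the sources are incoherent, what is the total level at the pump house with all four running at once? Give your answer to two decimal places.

89.97 dB SPL

Uncorrelated sources add in intensity (power), not in dB.
L_total = 10·log₁₀(10^(81.4/10) + 10^(80.5/10) + 10^(86.5/10) + 10^(84.7/10)) = 10·log₁₀(992000000) = 89.97 dB SPL.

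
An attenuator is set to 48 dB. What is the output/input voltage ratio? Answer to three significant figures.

0.00398

Voltage ratio = 10^(dB/20).
10^(-48/20) = 10^(-2.400) = 0.00398.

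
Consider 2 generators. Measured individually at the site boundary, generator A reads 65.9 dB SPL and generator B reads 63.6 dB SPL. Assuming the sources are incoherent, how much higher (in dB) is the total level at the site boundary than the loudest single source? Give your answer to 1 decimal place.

Incoherent sources sum as intensities:
L_total = 10·log₁₀(10^(65.9/10) + 10^(63.6/10)) = 67.91 dB SPL.
Excess over the loudest (65.9 dB): 67.91 − 65.9 = 2.0 dB.

2.0 dB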